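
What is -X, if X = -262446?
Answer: 262446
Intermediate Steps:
-X = -1*(-262446) = 262446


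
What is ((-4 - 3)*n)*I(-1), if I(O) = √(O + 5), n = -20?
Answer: 280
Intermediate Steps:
I(O) = √(5 + O)
((-4 - 3)*n)*I(-1) = ((-4 - 3)*(-20))*√(5 - 1) = (-7*(-20))*√4 = 140*2 = 280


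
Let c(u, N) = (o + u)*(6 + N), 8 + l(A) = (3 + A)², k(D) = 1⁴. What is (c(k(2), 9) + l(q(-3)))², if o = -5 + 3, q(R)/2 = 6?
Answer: 40804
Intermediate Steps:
q(R) = 12 (q(R) = 2*6 = 12)
k(D) = 1
o = -2
l(A) = -8 + (3 + A)²
c(u, N) = (-2 + u)*(6 + N)
(c(k(2), 9) + l(q(-3)))² = ((-12 - 2*9 + 6*1 + 9*1) + (-8 + (3 + 12)²))² = ((-12 - 18 + 6 + 9) + (-8 + 15²))² = (-15 + (-8 + 225))² = (-15 + 217)² = 202² = 40804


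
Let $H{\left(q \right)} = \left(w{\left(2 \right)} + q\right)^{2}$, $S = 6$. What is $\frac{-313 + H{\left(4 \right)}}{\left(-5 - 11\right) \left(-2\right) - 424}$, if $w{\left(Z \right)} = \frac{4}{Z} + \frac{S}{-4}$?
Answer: $\frac{1171}{1568} \approx 0.74681$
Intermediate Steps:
$w{\left(Z \right)} = - \frac{3}{2} + \frac{4}{Z}$ ($w{\left(Z \right)} = \frac{4}{Z} + \frac{6}{-4} = \frac{4}{Z} + 6 \left(- \frac{1}{4}\right) = \frac{4}{Z} - \frac{3}{2} = - \frac{3}{2} + \frac{4}{Z}$)
$H{\left(q \right)} = \left(\frac{1}{2} + q\right)^{2}$ ($H{\left(q \right)} = \left(\left(- \frac{3}{2} + \frac{4}{2}\right) + q\right)^{2} = \left(\left(- \frac{3}{2} + 4 \cdot \frac{1}{2}\right) + q\right)^{2} = \left(\left(- \frac{3}{2} + 2\right) + q\right)^{2} = \left(\frac{1}{2} + q\right)^{2}$)
$\frac{-313 + H{\left(4 \right)}}{\left(-5 - 11\right) \left(-2\right) - 424} = \frac{-313 + \frac{\left(1 + 2 \cdot 4\right)^{2}}{4}}{\left(-5 - 11\right) \left(-2\right) - 424} = \frac{-313 + \frac{\left(1 + 8\right)^{2}}{4}}{\left(-16\right) \left(-2\right) - 424} = \frac{-313 + \frac{9^{2}}{4}}{32 - 424} = \frac{-313 + \frac{1}{4} \cdot 81}{-392} = \left(-313 + \frac{81}{4}\right) \left(- \frac{1}{392}\right) = \left(- \frac{1171}{4}\right) \left(- \frac{1}{392}\right) = \frac{1171}{1568}$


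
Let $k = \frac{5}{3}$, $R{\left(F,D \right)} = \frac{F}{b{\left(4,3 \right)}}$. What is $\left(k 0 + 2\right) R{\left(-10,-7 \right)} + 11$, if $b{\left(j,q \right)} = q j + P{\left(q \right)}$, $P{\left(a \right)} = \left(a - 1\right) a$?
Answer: $\frac{89}{9} \approx 9.8889$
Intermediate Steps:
$P{\left(a \right)} = a \left(-1 + a\right)$ ($P{\left(a \right)} = \left(-1 + a\right) a = a \left(-1 + a\right)$)
$b{\left(j,q \right)} = j q + q \left(-1 + q\right)$ ($b{\left(j,q \right)} = q j + q \left(-1 + q\right) = j q + q \left(-1 + q\right)$)
$R{\left(F,D \right)} = \frac{F}{18}$ ($R{\left(F,D \right)} = \frac{F}{3 \left(-1 + 4 + 3\right)} = \frac{F}{3 \cdot 6} = \frac{F}{18}$)
$k = \frac{5}{3}$ ($k = 5 \cdot \frac{1}{3} = \frac{5}{3} \approx 1.6667$)
$\left(k 0 + 2\right) R{\left(-10,-7 \right)} + 11 = \left(\frac{5}{3} \cdot 0 + 2\right) \frac{1}{18} \left(-10\right) + 11 = \left(0 + 2\right) \left(- \frac{5}{9}\right) + 11 = 2 \left(- \frac{5}{9}\right) + 11 = - \frac{10}{9} + 11 = \frac{89}{9}$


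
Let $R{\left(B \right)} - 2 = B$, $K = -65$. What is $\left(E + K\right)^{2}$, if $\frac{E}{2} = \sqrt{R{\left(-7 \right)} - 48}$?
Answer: $4013 - 260 i \sqrt{53} \approx 4013.0 - 1892.8 i$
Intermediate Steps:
$R{\left(B \right)} = 2 + B$
$E = 2 i \sqrt{53}$ ($E = 2 \sqrt{\left(2 - 7\right) - 48} = 2 \sqrt{-5 - 48} = 2 \sqrt{-53} = 2 i \sqrt{53} \approx 14.56 i$)
$\left(E + K\right)^{2} = \left(2 i \sqrt{53} - 65\right)^{2} = \left(-65 + 2 i \sqrt{53}\right)^{2}$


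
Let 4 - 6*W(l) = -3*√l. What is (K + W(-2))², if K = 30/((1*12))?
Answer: 343/36 + 19*I*√2/6 ≈ 9.5278 + 4.4783*I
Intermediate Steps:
W(l) = ⅔ + √l/2 (W(l) = ⅔ - (-1)*√l/2 = ⅔ + √l/2)
K = 5/2 (K = 30/12 = 30*(1/12) = 5/2 ≈ 2.5000)
(K + W(-2))² = (5/2 + (⅔ + √(-2)/2))² = (5/2 + (⅔ + (I*√2)/2))² = (5/2 + (⅔ + I*√2/2))² = (19/6 + I*√2/2)²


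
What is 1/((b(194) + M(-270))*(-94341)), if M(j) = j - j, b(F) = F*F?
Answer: -1/3550617876 ≈ -2.8164e-10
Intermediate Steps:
b(F) = F²
M(j) = 0
1/((b(194) + M(-270))*(-94341)) = 1/((194² + 0)*(-94341)) = -1/94341/(37636 + 0) = -1/94341/37636 = (1/37636)*(-1/94341) = -1/3550617876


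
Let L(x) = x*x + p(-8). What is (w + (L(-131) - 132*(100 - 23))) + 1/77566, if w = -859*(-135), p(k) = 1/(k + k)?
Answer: 76301325161/620528 ≈ 1.2296e+5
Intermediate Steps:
p(k) = 1/(2*k)
w = 115965
L(x) = -1/16 + x² (L(x) = x*x + (½)/(-8) = x² + (½)*(-⅛) = x² - 1/16 = -1/16 + x²)
(w + (L(-131) - 132*(100 - 23))) + 1/77566 = (115965 + ((-1/16 + (-131)²) - 132*(100 - 23))) + 1/77566 = (115965 + ((-1/16 + 17161) - 132*77)) + 1/77566 = (115965 + (274575/16 - 10164)) + 1/77566 = (115965 + 111951/16) + 1/77566 = 1967391/16 + 1/77566 = 76301325161/620528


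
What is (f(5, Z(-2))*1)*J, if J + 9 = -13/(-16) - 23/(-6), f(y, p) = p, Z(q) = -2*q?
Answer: -209/12 ≈ -17.417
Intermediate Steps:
J = -209/48 (J = -9 + (-13/(-16) - 23/(-6)) = -9 + (-13*(-1/16) - 23*(-⅙)) = -9 + (13/16 + 23/6) = -9 + 223/48 = -209/48 ≈ -4.3542)
(f(5, Z(-2))*1)*J = (-2*(-2)*1)*(-209/48) = (4*1)*(-209/48) = 4*(-209/48) = -209/12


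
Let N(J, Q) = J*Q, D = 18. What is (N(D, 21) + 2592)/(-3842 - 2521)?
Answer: -330/707 ≈ -0.46676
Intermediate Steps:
(N(D, 21) + 2592)/(-3842 - 2521) = (18*21 + 2592)/(-3842 - 2521) = (378 + 2592)/(-6363) = 2970*(-1/6363) = -330/707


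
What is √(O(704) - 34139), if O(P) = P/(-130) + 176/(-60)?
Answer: I*√1298452935/195 ≈ 184.79*I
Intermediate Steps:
O(P) = -44/15 - P/130 (O(P) = P*(-1/130) + 176*(-1/60) = -P/130 - 44/15 = -44/15 - P/130)
√(O(704) - 34139) = √((-44/15 - 1/130*704) - 34139) = √((-44/15 - 352/65) - 34139) = √(-1628/195 - 34139) = √(-6658733/195) = I*√1298452935/195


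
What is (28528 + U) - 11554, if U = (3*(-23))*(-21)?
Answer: 18423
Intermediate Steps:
U = 1449 (U = -69*(-21) = 1449)
(28528 + U) - 11554 = (28528 + 1449) - 11554 = 29977 - 11554 = 18423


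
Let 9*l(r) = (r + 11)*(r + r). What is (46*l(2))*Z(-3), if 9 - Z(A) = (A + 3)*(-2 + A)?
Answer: 2392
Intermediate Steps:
Z(A) = 9 - (-2 + A)*(3 + A) (Z(A) = 9 - (A + 3)*(-2 + A) = 9 - (3 + A)*(-2 + A) = 9 - (-2 + A)*(3 + A))
l(r) = 2*r*(11 + r)/9 (l(r) = ((r + 11)*(r + r))/9 = ((11 + r)*(2*r))/9 = (2*r*(11 + r))/9 = 2*r*(11 + r)/9)
(46*l(2))*Z(-3) = (46*((2/9)*2*(11 + 2)))*(15 - 1*(-3) - 1*(-3)²) = (46*((2/9)*2*13))*(15 + 3 - 1*9) = (46*(52/9))*(15 + 3 - 9) = (2392/9)*9 = 2392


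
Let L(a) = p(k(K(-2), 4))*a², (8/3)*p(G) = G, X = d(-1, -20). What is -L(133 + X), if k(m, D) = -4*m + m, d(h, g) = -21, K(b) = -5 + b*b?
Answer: -14112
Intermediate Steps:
K(b) = -5 + b²
X = -21
k(m, D) = -3*m
p(G) = 3*G/8
L(a) = 9*a²/8 (L(a) = (3*(-3*(-5 + (-2)²))/8)*a² = (3*(-3*(-5 + 4))/8)*a² = (3*(-3*(-1))/8)*a² = ((3/8)*3)*a² = 9*a²/8)
-L(133 + X) = -9*(133 - 21)²/8 = -9*112²/8 = -9*12544/8 = -1*14112 = -14112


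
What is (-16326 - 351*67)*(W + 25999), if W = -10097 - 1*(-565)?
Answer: -656094681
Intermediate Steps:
W = -9532 (W = -10097 + 565 = -9532)
(-16326 - 351*67)*(W + 25999) = (-16326 - 351*67)*(-9532 + 25999) = (-16326 - 23517)*16467 = -39843*16467 = -656094681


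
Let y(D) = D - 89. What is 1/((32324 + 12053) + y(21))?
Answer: 1/44309 ≈ 2.2569e-5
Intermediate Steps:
y(D) = -89 + D
1/((32324 + 12053) + y(21)) = 1/((32324 + 12053) + (-89 + 21)) = 1/(44377 - 68) = 1/44309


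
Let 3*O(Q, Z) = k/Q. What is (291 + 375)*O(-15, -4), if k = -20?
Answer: 296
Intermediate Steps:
O(Q, Z) = -20/(3*Q) (O(Q, Z) = (-20/Q)/3 = -20/(3*Q))
(291 + 375)*O(-15, -4) = (291 + 375)*(-20/3/(-15)) = 666*(-20/3*(-1/15)) = 666*(4/9) = 296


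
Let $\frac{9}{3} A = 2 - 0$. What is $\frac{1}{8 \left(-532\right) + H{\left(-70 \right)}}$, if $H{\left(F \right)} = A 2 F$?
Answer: $- \frac{3}{13048} \approx -0.00022992$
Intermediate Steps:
$A = \frac{2}{3}$ ($A = \frac{2 - 0}{3} = \frac{2 + 0}{3} = \frac{1}{3} \cdot 2 = \frac{2}{3} \approx 0.66667$)
$H{\left(F \right)} = \frac{4 F}{3}$ ($H{\left(F \right)} = \frac{2}{3} \cdot 2 F = \frac{4 F}{3}$)
$\frac{1}{8 \left(-532\right) + H{\left(-70 \right)}} = \frac{1}{8 \left(-532\right) + \frac{4}{3} \left(-70\right)} = \frac{1}{-4256 - \frac{280}{3}} = \frac{1}{- \frac{13048}{3}} = - \frac{3}{13048}$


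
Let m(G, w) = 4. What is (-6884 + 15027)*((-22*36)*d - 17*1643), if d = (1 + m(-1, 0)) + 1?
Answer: -266137669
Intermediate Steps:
d = 6 (d = (1 + 4) + 1 = 5 + 1 = 6)
(-6884 + 15027)*((-22*36)*d - 17*1643) = (-6884 + 15027)*(-22*36*6 - 17*1643) = 8143*(-792*6 - 27931) = 8143*(-4752 - 27931) = 8143*(-32683) = -266137669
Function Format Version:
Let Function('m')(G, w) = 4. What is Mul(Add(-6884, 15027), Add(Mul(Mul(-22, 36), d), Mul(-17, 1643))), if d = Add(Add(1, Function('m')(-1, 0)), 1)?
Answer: -266137669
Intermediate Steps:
d = 6 (d = Add(Add(1, 4), 1) = Add(5, 1) = 6)
Mul(Add(-6884, 15027), Add(Mul(Mul(-22, 36), d), Mul(-17, 1643))) = Mul(Add(-6884, 15027), Add(Mul(Mul(-22, 36), 6), Mul(-17, 1643))) = Mul(8143, Add(Mul(-792, 6), -27931)) = Mul(8143, Add(-4752, -27931)) = Mul(8143, -32683) = -266137669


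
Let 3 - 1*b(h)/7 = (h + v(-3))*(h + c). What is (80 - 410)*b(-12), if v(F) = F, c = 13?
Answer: -41580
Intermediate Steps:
b(h) = 21 - 7*(-3 + h)*(13 + h) (b(h) = 21 - 7*(h - 3)*(h + 13) = 21 - 7*(-3 + h)*(13 + h))
(80 - 410)*b(-12) = (80 - 410)*(294 - 70*(-12) - 7*(-12)²) = -330*(294 + 840 - 7*144) = -330*(294 + 840 - 1008) = -330*126 = -41580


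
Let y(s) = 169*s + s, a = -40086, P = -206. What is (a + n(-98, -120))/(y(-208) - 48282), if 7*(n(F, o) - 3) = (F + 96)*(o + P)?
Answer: 21533/45038 ≈ 0.47811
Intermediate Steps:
n(F, o) = 3 + (-206 + o)*(96 + F)/7 (n(F, o) = 3 + ((F + 96)*(o - 206))/7 = 3 + ((96 + F)*(-206 + o))/7 = 3 + ((-206 + o)*(96 + F))/7 = 3 + (-206 + o)*(96 + F)/7)
y(s) = 170*s
(a + n(-98, -120))/(y(-208) - 48282) = (-40086 + (-19755/7 - 206/7*(-98) + (96/7)*(-120) + (⅐)*(-98)*(-120)))/(170*(-208) - 48282) = (-40086 + (-19755/7 + 2884 - 11520/7 + 1680))/(-35360 - 48282) = (-40086 + 673/7)/(-83642) = -279929/7*(-1/83642) = 21533/45038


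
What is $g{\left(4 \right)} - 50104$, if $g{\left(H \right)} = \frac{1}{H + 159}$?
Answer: $- \frac{8166951}{163} \approx -50104.0$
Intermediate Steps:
$g{\left(H \right)} = \frac{1}{159 + H}$
$g{\left(4 \right)} - 50104 = \frac{1}{159 + 4} - 50104 = \frac{1}{163} - 50104 = - \frac{8166951}{163}$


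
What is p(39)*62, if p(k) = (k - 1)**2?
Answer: 89528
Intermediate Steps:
p(k) = (-1 + k)**2
p(39)*62 = (-1 + 39)**2*62 = 38**2*62 = 1444*62 = 89528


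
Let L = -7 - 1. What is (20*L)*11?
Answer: -1760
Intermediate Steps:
L = -8
(20*L)*11 = (20*(-8))*11 = -160*11 = -1760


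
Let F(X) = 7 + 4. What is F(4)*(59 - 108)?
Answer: -539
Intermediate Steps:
F(X) = 11
F(4)*(59 - 108) = 11*(59 - 108) = 11*(-49) = -539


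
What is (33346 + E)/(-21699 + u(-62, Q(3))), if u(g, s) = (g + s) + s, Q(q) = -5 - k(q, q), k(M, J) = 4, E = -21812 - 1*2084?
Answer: -9450/21779 ≈ -0.43390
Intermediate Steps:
E = -23896 (E = -21812 - 2084 = -23896)
Q(q) = -9 (Q(q) = -5 - 1*4 = -5 - 4 = -9)
u(g, s) = g + 2*s
(33346 + E)/(-21699 + u(-62, Q(3))) = (33346 - 23896)/(-21699 + (-62 + 2*(-9))) = 9450/(-21699 + (-62 - 18)) = 9450/(-21699 - 80) = 9450/(-21779) = 9450*(-1/21779) = -9450/21779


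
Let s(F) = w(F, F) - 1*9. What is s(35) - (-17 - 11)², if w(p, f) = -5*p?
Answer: -968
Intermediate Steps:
s(F) = -9 - 5*F (s(F) = -5*F - 1*9 = -5*F - 9 = -9 - 5*F)
s(35) - (-17 - 11)² = (-9 - 5*35) - (-17 - 11)² = (-9 - 175) - 1*(-28)² = -184 - 1*784 = -184 - 784 = -968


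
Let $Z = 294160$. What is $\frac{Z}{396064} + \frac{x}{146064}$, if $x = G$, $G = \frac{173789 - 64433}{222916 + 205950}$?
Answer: $\frac{47986405572861}{64609882594904} \approx 0.74271$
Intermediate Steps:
$G = \frac{54678}{214433}$ ($G = \frac{109356}{428866} = 109356 \cdot \frac{1}{428866} = \frac{54678}{214433} \approx 0.25499$)
$x = \frac{54678}{214433} \approx 0.25499$
$\frac{Z}{396064} + \frac{x}{146064} = \frac{294160}{396064} + \frac{54678}{214433 \cdot 146064} = 294160 \cdot \frac{1}{396064} + \frac{54678}{214433} \cdot \frac{1}{146064} = \frac{18385}{24754} + \frac{9113}{5220156952} = \frac{47986405572861}{64609882594904}$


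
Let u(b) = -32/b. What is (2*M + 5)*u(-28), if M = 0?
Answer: 40/7 ≈ 5.7143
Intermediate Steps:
(2*M + 5)*u(-28) = (2*0 + 5)*(-32/(-28)) = (0 + 5)*(-32*(-1/28)) = 5*(8/7) = 40/7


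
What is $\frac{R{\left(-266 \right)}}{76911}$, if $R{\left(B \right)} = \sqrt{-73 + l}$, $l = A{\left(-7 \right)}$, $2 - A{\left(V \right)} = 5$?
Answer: $\frac{2 i \sqrt{19}}{76911} \approx 0.00011335 i$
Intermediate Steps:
$A{\left(V \right)} = -3$ ($A{\left(V \right)} = 2 - 5 = -3$)
$l = -3$
$R{\left(B \right)} = 2 i \sqrt{19}$ ($R{\left(B \right)} = \sqrt{-73 - 3} = \sqrt{-76} = 2 i \sqrt{19}$)
$\frac{R{\left(-266 \right)}}{76911} = \frac{2 i \sqrt{19}}{76911}$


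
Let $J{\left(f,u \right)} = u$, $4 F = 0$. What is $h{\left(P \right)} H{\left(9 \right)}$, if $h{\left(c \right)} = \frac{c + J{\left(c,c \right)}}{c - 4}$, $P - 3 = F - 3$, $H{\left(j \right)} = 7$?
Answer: $0$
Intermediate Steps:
$F = 0$ ($F = \frac{1}{4} \cdot 0 = 0$)
$P = 0$ ($P = 3 + \left(0 - 3\right) = 3 - 3 = 0$)
$h{\left(c \right)} = \frac{2 c}{-4 + c}$ ($h{\left(c \right)} = \frac{c + c}{c - 4} = \frac{2 c}{-4 + c}$)
$h{\left(P \right)} H{\left(9 \right)} = 2 \cdot 0 \frac{1}{-4 + 0} \cdot 7 = 2 \cdot 0 \frac{1}{-4} \cdot 7 = 2 \cdot 0 \left(- \frac{1}{4}\right) 7 = 0 \cdot 7 = 0$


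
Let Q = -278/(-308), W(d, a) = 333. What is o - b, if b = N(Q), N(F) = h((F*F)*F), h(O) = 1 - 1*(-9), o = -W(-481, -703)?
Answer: -343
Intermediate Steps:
Q = 139/154 (Q = -278*(-1/308) = 139/154 ≈ 0.90260)
o = -333 (o = -1*333 = -333)
h(O) = 10 (h(O) = 1 + 9 = 10)
N(F) = 10
b = 10
o - b = -333 - 1*10 = -333 - 10 = -343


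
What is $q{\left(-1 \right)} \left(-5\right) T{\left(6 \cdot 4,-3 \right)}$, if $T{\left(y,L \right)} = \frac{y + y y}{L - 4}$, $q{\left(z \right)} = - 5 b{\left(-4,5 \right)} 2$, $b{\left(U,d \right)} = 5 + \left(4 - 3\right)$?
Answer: $- \frac{180000}{7} \approx -25714.0$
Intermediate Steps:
$b{\left(U,d \right)} = 6$ ($b{\left(U,d \right)} = 5 + \left(4 - 3\right) = 5 + 1 = 6$)
$q{\left(z \right)} = -60$ ($q{\left(z \right)} = \left(-5\right) 6 \cdot 2 = \left(-30\right) 2 = -60$)
$T{\left(y,L \right)} = \frac{y + y^{2}}{-4 + L}$
$q{\left(-1 \right)} \left(-5\right) T{\left(6 \cdot 4,-3 \right)} = \left(-60\right) \left(-5\right) \frac{6 \cdot 4 \left(1 + 6 \cdot 4\right)}{-4 - 3} = 300 \frac{24 \left(1 + 24\right)}{-7} = 300 \cdot 24 \left(- \frac{1}{7}\right) 25 = 300 \left(- \frac{600}{7}\right) = - \frac{180000}{7}$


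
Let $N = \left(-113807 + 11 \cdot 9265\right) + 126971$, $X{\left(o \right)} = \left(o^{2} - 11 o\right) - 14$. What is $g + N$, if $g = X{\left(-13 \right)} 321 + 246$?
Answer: $210983$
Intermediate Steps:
$X{\left(o \right)} = -14 + o^{2} - 11 o$
$g = 95904$ ($g = \left(-14 + \left(-13\right)^{2} - -143\right) 321 + 246 = \left(-14 + 169 + 143\right) 321 + 246 = 298 \cdot 321 + 246 = 95658 + 246 = 95904$)
$N = 115079$ ($N = \left(-113807 + 101915\right) + 126971 = -11892 + 126971 = 115079$)
$g + N = 95904 + 115079 = 210983$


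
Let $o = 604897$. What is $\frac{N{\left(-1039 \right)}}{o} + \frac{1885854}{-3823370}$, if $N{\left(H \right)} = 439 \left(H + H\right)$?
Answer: $- \frac{2314293061289}{1156372521445} \approx -2.0013$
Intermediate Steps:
$N{\left(H \right)} = 878 H$ ($N{\left(H \right)} = 439 \cdot 2 H = 878 H$)
$\frac{N{\left(-1039 \right)}}{o} + \frac{1885854}{-3823370} = \frac{878 \left(-1039\right)}{604897} + \frac{1885854}{-3823370} = \left(-912242\right) \frac{1}{604897} + 1885854 \left(- \frac{1}{3823370}\right) = - \frac{912242}{604897} - \frac{942927}{1911685} = - \frac{2314293061289}{1156372521445}$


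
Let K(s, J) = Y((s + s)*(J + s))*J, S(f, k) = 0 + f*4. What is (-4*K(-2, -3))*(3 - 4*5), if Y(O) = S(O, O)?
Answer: -16320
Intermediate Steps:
S(f, k) = 4*f (S(f, k) = 0 + 4*f = 4*f)
Y(O) = 4*O
K(s, J) = 8*J*s*(J + s) (K(s, J) = (4*((s + s)*(J + s)))*J = (4*((2*s)*(J + s)))*J = (4*(2*s*(J + s)))*J = (8*s*(J + s))*J = 8*J*s*(J + s))
(-4*K(-2, -3))*(3 - 4*5) = (-32*(-3)*(-2)*(-3 - 2))*(3 - 4*5) = (-32*(-3)*(-2)*(-5))*(3 - 20) = -4*(-240)*(-17) = 960*(-17) = -16320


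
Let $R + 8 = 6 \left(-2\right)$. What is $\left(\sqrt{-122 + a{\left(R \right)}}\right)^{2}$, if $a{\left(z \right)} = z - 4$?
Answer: $-146$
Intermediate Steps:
$R = -20$ ($R = -8 + 6 \left(-2\right) = -8 - 12 = -20$)
$a{\left(z \right)} = -4 + z$
$\left(\sqrt{-122 + a{\left(R \right)}}\right)^{2} = \left(\sqrt{-122 - 24}\right)^{2} = \left(\sqrt{-146}\right)^{2} = \left(i \sqrt{146}\right)^{2} = -146$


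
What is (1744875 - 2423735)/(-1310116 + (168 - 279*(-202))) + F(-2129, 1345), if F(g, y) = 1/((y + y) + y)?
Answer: 21080413/38909505 ≈ 0.54178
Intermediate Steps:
F(g, y) = 1/(3*y) (F(g, y) = 1/(2*y + y) = 1/(3*y))
(1744875 - 2423735)/(-1310116 + (168 - 279*(-202))) + F(-2129, 1345) = (1744875 - 2423735)/(-1310116 + (168 - 279*(-202))) + (⅓)/1345 = -678860/(-1310116 + (168 + 56358)) + (⅓)*(1/1345) = -678860/(-1310116 + 56526) + 1/4035 = -678860/(-1253590) + 1/4035 = -678860*(-1/1253590) + 1/4035 = 5222/9643 + 1/4035 = 21080413/38909505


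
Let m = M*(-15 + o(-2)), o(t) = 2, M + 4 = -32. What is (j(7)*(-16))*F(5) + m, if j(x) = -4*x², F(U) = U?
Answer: 16148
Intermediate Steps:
M = -36 (M = -4 - 32 = -36)
m = 468 (m = -36*(-15 + 2) = -36*(-13) = 468)
(j(7)*(-16))*F(5) + m = (-4*7²*(-16))*5 + 468 = (-4*49*(-16))*5 + 468 = -196*(-16)*5 + 468 = 3136*5 + 468 = 15680 + 468 = 16148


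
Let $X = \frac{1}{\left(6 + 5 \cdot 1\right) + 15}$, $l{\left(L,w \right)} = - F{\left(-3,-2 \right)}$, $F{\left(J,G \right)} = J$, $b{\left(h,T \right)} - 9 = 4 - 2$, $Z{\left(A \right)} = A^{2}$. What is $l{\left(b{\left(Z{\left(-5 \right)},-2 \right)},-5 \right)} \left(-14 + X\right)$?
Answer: $- \frac{1089}{26} \approx -41.885$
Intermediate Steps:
$b{\left(h,T \right)} = 11$ ($b{\left(h,T \right)} = 9 + \left(4 - 2\right) = 9 + 2 = 11$)
$l{\left(L,w \right)} = 3$ ($l{\left(L,w \right)} = \left(-1\right) \left(-3\right) = 3$)
$X = \frac{1}{26}$ ($X = \frac{1}{\left(6 + 5\right) + 15} = \frac{1}{11 + 15} = \frac{1}{26} \approx 0.038462$)
$l{\left(b{\left(Z{\left(-5 \right)},-2 \right)},-5 \right)} \left(-14 + X\right) = 3 \left(-14 + \frac{1}{26}\right) = 3 \left(- \frac{363}{26}\right) = - \frac{1089}{26}$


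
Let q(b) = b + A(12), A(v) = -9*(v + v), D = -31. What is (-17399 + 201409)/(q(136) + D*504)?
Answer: -92005/7852 ≈ -11.717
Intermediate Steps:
A(v) = -18*v
q(b) = -216 + b (q(b) = b - 18*12 = b - 216 = -216 + b)
(-17399 + 201409)/(q(136) + D*504) = (-17399 + 201409)/((-216 + 136) - 31*504) = 184010/(-80 - 15624) = 184010/(-15704) = 184010*(-1/15704) = -92005/7852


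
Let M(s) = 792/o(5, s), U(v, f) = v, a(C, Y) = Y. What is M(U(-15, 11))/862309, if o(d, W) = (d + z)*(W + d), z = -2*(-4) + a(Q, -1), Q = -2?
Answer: -33/4311545 ≈ -7.6539e-6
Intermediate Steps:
z = 7 (z = -2*(-4) - 1 = 8 - 1 = 7)
o(d, W) = (7 + d)*(W + d) (o(d, W) = (d + 7)*(W + d) = (7 + d)*(W + d))
M(s) = 792/(60 + 12*s) (M(s) = 792/(5² + 7*s + 7*5 + s*5) = 792/(25 + 7*s + 35 + 5*s) = 792/(60 + 12*s))
M(U(-15, 11))/862309 = (66/(5 - 15))/862309 = (66/(-10))*(1/862309) = (66*(-⅒))*(1/862309) = -33/5*1/862309 = -33/4311545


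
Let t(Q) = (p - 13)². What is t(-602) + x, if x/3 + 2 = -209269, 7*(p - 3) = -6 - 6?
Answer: -30756113/49 ≈ -6.2768e+5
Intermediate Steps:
p = 9/7 (p = 3 + (-6 - 6)/7 = 3 + (⅐)*(-12) = 3 - 12/7 = 9/7 ≈ 1.2857)
t(Q) = 6724/49 (t(Q) = (9/7 - 13)² = (-82/7)² = 6724/49)
x = -627813 (x = -6 + 3*(-209269) = -6 - 627807 = -627813)
t(-602) + x = 6724/49 - 627813 = -30756113/49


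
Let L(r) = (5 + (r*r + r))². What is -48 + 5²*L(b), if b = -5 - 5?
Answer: 225577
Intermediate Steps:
b = -10
L(r) = (5 + r + r²)² (L(r) = (5 + (r² + r))² = (5 + (r + r²))² = (5 + r + r²)²)
-48 + 5²*L(b) = -48 + 5²*(5 - 10 + (-10)²)² = -48 + 25*(5 - 10 + 100)² = -48 + 25*95² = -48 + 25*9025 = -48 + 225625 = 225577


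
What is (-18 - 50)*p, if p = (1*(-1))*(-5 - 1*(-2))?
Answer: -204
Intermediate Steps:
p = 3 (p = -(-5 + 2) = -1*(-3) = 3)
(-18 - 50)*p = (-18 - 50)*3 = -68*3 = -204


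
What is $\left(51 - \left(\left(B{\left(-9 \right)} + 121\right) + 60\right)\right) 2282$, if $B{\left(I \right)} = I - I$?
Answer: $-296660$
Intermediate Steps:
$B{\left(I \right)} = 0$
$\left(51 - \left(\left(B{\left(-9 \right)} + 121\right) + 60\right)\right) 2282 = \left(51 - \left(\left(0 + 121\right) + 60\right)\right) 2282 = \left(51 - \left(121 + 60\right)\right) 2282 = \left(51 - 181\right) 2282 = \left(-130\right) 2282 = -296660$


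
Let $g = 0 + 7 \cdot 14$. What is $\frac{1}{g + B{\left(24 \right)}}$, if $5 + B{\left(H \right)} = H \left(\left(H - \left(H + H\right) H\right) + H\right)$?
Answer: $- \frac{1}{26403} \approx -3.7875 \cdot 10^{-5}$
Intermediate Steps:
$g = 98$ ($g = 0 + 98 = 98$)
$B{\left(H \right)} = -5 + H \left(- 2 H^{2} + 2 H\right)$ ($B{\left(H \right)} = -5 + H \left(\left(H - \left(H + H\right) H\right) + H\right) = -5 + H \left(\left(H - 2 H H\right) + H\right) = -5 + H \left(\left(H - 2 H^{2}\right) + H\right) = -5 + H \left(- 2 H^{2} + 2 H\right)$)
$\frac{1}{g + B{\left(24 \right)}} = \frac{1}{98 - \left(5 - 1152 + 27648\right)} = \frac{1}{98 - 26501} = \frac{1}{-26403} = - \frac{1}{26403}$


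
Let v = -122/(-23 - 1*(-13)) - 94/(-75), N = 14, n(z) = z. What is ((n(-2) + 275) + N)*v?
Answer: 289583/75 ≈ 3861.1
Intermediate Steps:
v = 1009/75 (v = -122/(-23 + 13) - 94*(-1/75) = -122/(-10) + 94/75 = -122*(-⅒) + 94/75 = 61/5 + 94/75 = 1009/75 ≈ 13.453)
((n(-2) + 275) + N)*v = ((-2 + 275) + 14)*(1009/75) = (273 + 14)*(1009/75) = 287*(1009/75) = 289583/75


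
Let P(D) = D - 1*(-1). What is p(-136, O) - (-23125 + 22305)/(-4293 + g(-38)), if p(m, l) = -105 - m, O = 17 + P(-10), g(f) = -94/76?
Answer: 5027451/163181 ≈ 30.809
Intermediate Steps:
P(D) = 1 + D (P(D) = D + 1 = 1 + D)
g(f) = -47/38 (g(f) = -94*1/76 = -47/38)
O = 8 (O = 17 + (1 - 10) = 17 - 9 = 8)
p(-136, O) - (-23125 + 22305)/(-4293 + g(-38)) = (-105 - 1*(-136)) - (-23125 + 22305)/(-4293 - 47/38) = (-105 + 136) - (-820)/(-163181/38) = 31 - (-820)*(-38)/163181 = 31 - 1*31160/163181 = 31 - 31160/163181 = 5027451/163181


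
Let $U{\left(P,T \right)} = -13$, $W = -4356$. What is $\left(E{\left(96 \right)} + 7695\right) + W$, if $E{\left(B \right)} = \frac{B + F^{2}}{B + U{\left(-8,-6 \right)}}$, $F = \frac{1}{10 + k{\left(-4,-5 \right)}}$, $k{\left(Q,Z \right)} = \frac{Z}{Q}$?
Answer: $\frac{561396841}{168075} \approx 3340.2$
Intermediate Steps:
$F = \frac{4}{45}$ ($F = \frac{1}{10 - \frac{5}{-4}} = \frac{1}{10 - - \frac{5}{4}} = \frac{1}{10 + \frac{5}{4}} = \frac{1}{\frac{45}{4}} = \frac{4}{45} \approx 0.088889$)
$E{\left(B \right)} = \frac{\frac{16}{2025} + B}{-13 + B}$ ($E{\left(B \right)} = \frac{B + \left(\frac{4}{45}\right)^{2}}{B - 13} = \frac{B + \frac{16}{2025}}{-13 + B} = \frac{\frac{16}{2025} + B}{-13 + B}$)
$\left(E{\left(96 \right)} + 7695\right) + W = \left(\frac{\frac{16}{2025} + 96}{-13 + 96} + 7695\right) - 4356 = \left(\frac{1}{83} \cdot \frac{194416}{2025} + 7695\right) - 4356 = \left(\frac{194416}{168075} + 7695\right) - 4356 = \frac{1293531541}{168075} - 4356 = \frac{561396841}{168075}$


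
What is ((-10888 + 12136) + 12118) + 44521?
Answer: 57887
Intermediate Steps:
((-10888 + 12136) + 12118) + 44521 = (1248 + 12118) + 44521 = 13366 + 44521 = 57887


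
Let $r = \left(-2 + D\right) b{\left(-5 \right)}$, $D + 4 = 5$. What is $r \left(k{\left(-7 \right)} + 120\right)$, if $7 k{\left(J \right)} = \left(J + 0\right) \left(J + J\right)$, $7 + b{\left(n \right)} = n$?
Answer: $1608$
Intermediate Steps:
$D = 1$ ($D = -4 + 5 = 1$)
$b{\left(n \right)} = -7 + n$
$r = 12$ ($r = \left(-2 + 1\right) \left(-7 - 5\right) = \left(-1\right) \left(-12\right) = 12$)
$k{\left(J \right)} = \frac{2 J^{2}}{7}$ ($k{\left(J \right)} = \frac{\left(J + 0\right) \left(J + J\right)}{7} = \frac{J 2 J}{7} = \frac{2 J^{2}}{7}$)
$r \left(k{\left(-7 \right)} + 120\right) = 12 \left(\frac{2 \left(-7\right)^{2}}{7} + 120\right) = 12 \left(\frac{2}{7} \cdot 49 + 120\right) = 12 \left(14 + 120\right) = 12 \cdot 134 = 1608$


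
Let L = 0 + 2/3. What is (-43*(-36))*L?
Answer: 1032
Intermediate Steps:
L = ⅔ (L = 0 + 2*(⅓) = 0 + ⅔ = ⅔ ≈ 0.66667)
(-43*(-36))*L = -43*(-36)*(⅔) = 1548*(⅔) = 1032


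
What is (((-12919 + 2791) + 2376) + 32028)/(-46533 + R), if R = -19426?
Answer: -24276/65959 ≈ -0.36805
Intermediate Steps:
(((-12919 + 2791) + 2376) + 32028)/(-46533 + R) = (((-12919 + 2791) + 2376) + 32028)/(-46533 - 19426) = ((-10128 + 2376) + 32028)/(-65959) = (-7752 + 32028)*(-1/65959) = 24276*(-1/65959) = -24276/65959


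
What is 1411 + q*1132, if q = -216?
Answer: -243101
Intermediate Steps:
1411 + q*1132 = 1411 - 216*1132 = 1411 - 244512 = -243101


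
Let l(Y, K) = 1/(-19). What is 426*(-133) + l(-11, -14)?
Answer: -1076503/19 ≈ -56658.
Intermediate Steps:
l(Y, K) = -1/19
426*(-133) + l(-11, -14) = 426*(-133) - 1/19 = -56658 - 1/19 = -1076503/19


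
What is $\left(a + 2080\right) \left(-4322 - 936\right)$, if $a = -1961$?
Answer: $-625702$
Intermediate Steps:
$\left(a + 2080\right) \left(-4322 - 936\right) = \left(-1961 + 2080\right) \left(-4322 - 936\right) = 119 \left(-5258\right) = -625702$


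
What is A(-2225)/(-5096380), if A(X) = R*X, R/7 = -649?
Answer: -2021635/1019276 ≈ -1.9834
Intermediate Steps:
R = -4543 (R = 7*(-649) = -4543)
A(X) = -4543*X
A(-2225)/(-5096380) = -4543*(-2225)/(-5096380) = 10108175*(-1/5096380) = -2021635/1019276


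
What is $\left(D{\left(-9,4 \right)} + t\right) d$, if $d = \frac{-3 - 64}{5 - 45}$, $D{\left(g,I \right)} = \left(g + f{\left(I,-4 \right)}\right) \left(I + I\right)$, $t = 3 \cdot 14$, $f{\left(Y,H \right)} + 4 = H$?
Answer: $- \frac{3149}{20} \approx -157.45$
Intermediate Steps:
$f{\left(Y,H \right)} = -4 + H$
$t = 42$
$D{\left(g,I \right)} = 2 I \left(-8 + g\right)$ ($D{\left(g,I \right)} = \left(g - 8\right) \left(I + I\right) = \left(g - 8\right) 2 I = \left(-8 + g\right) 2 I = 2 I \left(-8 + g\right)$)
$d = \frac{67}{40}$ ($d = - \frac{67}{-40} = \left(-67\right) \left(- \frac{1}{40}\right) = \frac{67}{40} \approx 1.675$)
$\left(D{\left(-9,4 \right)} + t\right) d = \left(2 \cdot 4 \left(-8 - 9\right) + 42\right) \frac{67}{40} = \left(2 \cdot 4 \left(-17\right) + 42\right) \frac{67}{40} = \left(-136 + 42\right) \frac{67}{40} = \left(-94\right) \frac{67}{40} = - \frac{3149}{20}$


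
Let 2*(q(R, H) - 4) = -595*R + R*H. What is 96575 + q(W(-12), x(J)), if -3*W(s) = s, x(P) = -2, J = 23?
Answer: 95385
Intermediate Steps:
W(s) = -s/3
q(R, H) = 4 - 595*R/2 + H*R/2 (q(R, H) = 4 + (-595*R + R*H)/2 = 4 + (-595*R + H*R)/2 = 4 + (-595*R/2 + H*R/2) = 4 - 595*R/2 + H*R/2)
96575 + q(W(-12), x(J)) = 96575 + (4 - (-595)*(-12)/6 + (1/2)*(-2)*(-1/3*(-12))) = 96575 + (4 - 595/2*4 + (1/2)*(-2)*4) = 96575 + (4 - 1190 - 4) = 96575 - 1190 = 95385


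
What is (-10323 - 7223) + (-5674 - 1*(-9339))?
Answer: -13881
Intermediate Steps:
(-10323 - 7223) + (-5674 - 1*(-9339)) = -17546 + (-5674 + 9339) = -17546 + 3665 = -13881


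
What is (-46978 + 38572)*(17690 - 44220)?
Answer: 223011180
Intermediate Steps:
(-46978 + 38572)*(17690 - 44220) = -8406*(-26530) = 223011180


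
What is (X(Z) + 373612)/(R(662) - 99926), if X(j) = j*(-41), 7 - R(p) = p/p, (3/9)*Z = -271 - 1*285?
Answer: -5525/1249 ≈ -4.4235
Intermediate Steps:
Z = -1668 (Z = 3*(-271 - 1*285) = 3*(-271 - 285) = 3*(-556) = -1668)
R(p) = 6 (R(p) = 7 - p/p = 7 - 1*1 = 7 - 1 = 6)
X(j) = -41*j
(X(Z) + 373612)/(R(662) - 99926) = (-41*(-1668) + 373612)/(6 - 99926) = (68388 + 373612)/(-99920) = 442000*(-1/99920) = -5525/1249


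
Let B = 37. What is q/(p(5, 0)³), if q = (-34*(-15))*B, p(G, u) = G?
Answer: 3774/25 ≈ 150.96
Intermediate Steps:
q = 18870 (q = -34*(-15)*37 = 510*37 = 18870)
q/(p(5, 0)³) = 18870/(5³) = 18870/125 = 18870*(1/125) = 3774/25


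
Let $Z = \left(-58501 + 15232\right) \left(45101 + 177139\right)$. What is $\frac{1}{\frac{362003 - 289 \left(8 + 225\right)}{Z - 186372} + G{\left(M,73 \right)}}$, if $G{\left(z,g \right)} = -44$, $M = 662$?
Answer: $- \frac{1602714822}{70519501279} \approx -0.022727$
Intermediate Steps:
$Z = -9616102560$ ($Z = \left(-43269\right) 222240 = -9616102560$)
$\frac{1}{\frac{362003 - 289 \left(8 + 225\right)}{Z - 186372} + G{\left(M,73 \right)}} = \frac{1}{\frac{362003 - 289 \left(8 + 225\right)}{-9616102560 - 186372} - 44} = \frac{1}{\frac{362003 - 67337}{-9616102560 - 186372} - 44} = \frac{1}{\frac{362003 - 67337}{-9616288932} - 44} = \frac{1}{294666 \left(- \frac{1}{9616288932}\right) - 44} = \frac{1}{- \frac{49111}{1602714822} - 44} = \frac{1}{- \frac{70519501279}{1602714822}} = - \frac{1602714822}{70519501279}$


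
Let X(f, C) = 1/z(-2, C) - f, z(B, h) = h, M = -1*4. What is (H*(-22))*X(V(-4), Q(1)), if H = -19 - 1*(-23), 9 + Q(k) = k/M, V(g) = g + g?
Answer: -25696/37 ≈ -694.49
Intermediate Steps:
V(g) = 2*g
M = -4
Q(k) = -9 - k/4 (Q(k) = -9 + k/(-4) = -9 + k*(-¼) = -9 - k/4)
X(f, C) = 1/C - f
H = 4 (H = -19 + 23 = 4)
(H*(-22))*X(V(-4), Q(1)) = (4*(-22))*(1/(-9 - ¼*1) - 2*(-4)) = -88*(1/(-9 - ¼) - 1*(-8)) = -88*(1/(-37/4) + 8) = -88*(-4/37 + 8) = -88*292/37 = -25696/37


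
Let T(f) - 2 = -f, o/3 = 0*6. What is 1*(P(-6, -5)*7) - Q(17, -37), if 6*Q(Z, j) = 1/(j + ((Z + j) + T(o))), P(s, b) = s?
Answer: -13859/330 ≈ -41.997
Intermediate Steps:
o = 0 (o = 3*(0*6) = 3*0 = 0)
T(f) = 2 - f
Q(Z, j) = 1/(6*(2 + Z + 2*j)) (Q(Z, j) = 1/(6*(j + ((Z + j) + (2 - 1*0)))) = 1/(6*(j + ((Z + j) + (2 + 0)))) = 1/(6*(j + ((Z + j) + 2))) = 1/(6*(j + (2 + Z + j))) = 1/(6*(2 + Z + 2*j)))
1*(P(-6, -5)*7) - Q(17, -37) = 1*(-6*7) - 1/(6*(2 + 17 + 2*(-37))) = 1*(-42) - 1/(6*(2 + 17 - 74)) = -42 - 1/(6*(-55)) = -42 - (-1)/(6*55) = -42 - 1*(-1/330) = -42 + 1/330 = -13859/330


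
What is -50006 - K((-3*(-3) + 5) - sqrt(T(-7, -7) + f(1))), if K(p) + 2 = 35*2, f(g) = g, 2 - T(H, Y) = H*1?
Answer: -50074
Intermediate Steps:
T(H, Y) = 2 - H
K(p) = 68 (K(p) = -2 + 35*2 = -2 + 70 = 68)
-50006 - K((-3*(-3) + 5) - sqrt(T(-7, -7) + f(1))) = -50006 - 1*68 = -50006 - 68 = -50074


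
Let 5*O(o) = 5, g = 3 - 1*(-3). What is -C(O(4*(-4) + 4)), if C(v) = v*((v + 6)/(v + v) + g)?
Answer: -19/2 ≈ -9.5000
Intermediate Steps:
g = 6 (g = 3 + 3 = 6)
O(o) = 1 (O(o) = (1/5)*5 = 1)
C(v) = v*(6 + (6 + v)/(2*v)) (C(v) = v*((v + 6)/(v + v) + 6) = v*((6 + v)/((2*v)) + 6) = v*((6 + v)*(1/(2*v)) + 6) = v*((6 + v)/(2*v) + 6) = v*(6 + (6 + v)/(2*v)))
-C(O(4*(-4) + 4)) = -(3 + (13/2)*1) = -(3 + 13/2) = -1*19/2 = -19/2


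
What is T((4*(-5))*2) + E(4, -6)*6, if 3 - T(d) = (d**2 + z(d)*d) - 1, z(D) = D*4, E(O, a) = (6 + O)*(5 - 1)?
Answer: -7756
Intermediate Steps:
E(O, a) = 24 + 4*O (E(O, a) = (6 + O)*4 = 24 + 4*O)
z(D) = 4*D
T(d) = 4 - 5*d**2 (T(d) = 3 - ((d**2 + (4*d)*d) - 1) = 3 - ((d**2 + 4*d**2) - 1) = 3 - (5*d**2 - 1) = 3 - (-1 + 5*d**2) = 3 + (1 - 5*d**2) = 4 - 5*d**2)
T((4*(-5))*2) + E(4, -6)*6 = (4 - 5*((4*(-5))*2)**2) + (24 + 4*4)*6 = (4 - 5*(-20*2)**2) + (24 + 16)*6 = (4 - 5*(-40)**2) + 40*6 = (4 - 5*1600) + 240 = (4 - 8000) + 240 = -7996 + 240 = -7756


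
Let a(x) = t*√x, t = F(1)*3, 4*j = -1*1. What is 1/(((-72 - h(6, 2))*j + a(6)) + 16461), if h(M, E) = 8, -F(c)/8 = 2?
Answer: 16481/271609537 + 48*√6/271609537 ≈ 6.1112e-5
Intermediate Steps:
F(c) = -16 (F(c) = -8*2 = -16)
j = -¼ (j = (-1*1)/4 = (¼)*(-1) = -¼ ≈ -0.25000)
t = -48 (t = -16*3 = -48)
a(x) = -48*√x
1/(((-72 - h(6, 2))*j + a(6)) + 16461) = 1/(((-72 - 1*8)*(-¼) - 48*√6) + 16461) = 1/(((-72 - 8)*(-¼) - 48*√6) + 16461) = 1/((-80*(-¼) - 48*√6) + 16461) = 1/((20 - 48*√6) + 16461) = 1/(16481 - 48*√6)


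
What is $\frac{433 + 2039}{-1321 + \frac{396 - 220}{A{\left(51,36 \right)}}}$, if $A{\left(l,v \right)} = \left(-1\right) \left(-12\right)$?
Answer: $- \frac{7416}{3919} \approx -1.8923$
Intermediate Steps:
$A{\left(l,v \right)} = 12$
$\frac{433 + 2039}{-1321 + \frac{396 - 220}{A{\left(51,36 \right)}}} = \frac{433 + 2039}{-1321 + \frac{396 - 220}{12}} = \frac{2472}{-1321 + 176 \cdot \frac{1}{12}} = \frac{2472}{-1321 + \frac{44}{3}} = \frac{2472}{- \frac{3919}{3}} = 2472 \left(- \frac{3}{3919}\right) = - \frac{7416}{3919}$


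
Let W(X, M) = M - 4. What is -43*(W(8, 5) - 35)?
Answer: 1462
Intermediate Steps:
W(X, M) = -4 + M
-43*(W(8, 5) - 35) = -43*((-4 + 5) - 35) = -43*(1 - 35) = -43*(-34) = 1462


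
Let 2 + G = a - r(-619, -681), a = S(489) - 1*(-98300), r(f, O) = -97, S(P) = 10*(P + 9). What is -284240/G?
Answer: -56848/20675 ≈ -2.7496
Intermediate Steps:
S(P) = 90 + 10*P (S(P) = 10*(9 + P) = 90 + 10*P)
a = 103280 (a = (90 + 10*489) - 1*(-98300) = (90 + 4890) + 98300 = 4980 + 98300 = 103280)
G = 103375 (G = -2 + (103280 - 1*(-97)) = -2 + (103280 + 97) = -2 + 103377 = 103375)
-284240/G = -284240/103375 = -284240*1/103375 = -56848/20675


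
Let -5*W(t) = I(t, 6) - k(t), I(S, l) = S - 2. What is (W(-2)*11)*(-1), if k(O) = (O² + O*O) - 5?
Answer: -77/5 ≈ -15.400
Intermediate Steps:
I(S, l) = -2 + S
k(O) = -5 + 2*O² (k(O) = (O² + O²) - 5 = 2*O² - 5 = -5 + 2*O²)
W(t) = -⅗ - t/5 + 2*t²/5 (W(t) = -((-2 + t) - (-5 + 2*t²))/5 = -((-2 + t) + (5 - 2*t²))/5 = -(3 + t - 2*t²)/5 = -⅗ - t/5 + 2*t²/5)
(W(-2)*11)*(-1) = ((-⅗ - ⅕*(-2) + (⅖)*(-2)²)*11)*(-1) = ((-⅗ + ⅖ + (⅖)*4)*11)*(-1) = ((-⅗ + ⅖ + 8/5)*11)*(-1) = ((7/5)*11)*(-1) = (77/5)*(-1) = -77/5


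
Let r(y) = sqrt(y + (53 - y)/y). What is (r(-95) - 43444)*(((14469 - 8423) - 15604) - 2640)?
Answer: 529929912 - 642*I*sqrt(871435)/5 ≈ 5.2993e+8 - 1.1986e+5*I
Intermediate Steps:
r(y) = sqrt(y + (53 - y)/y)
(r(-95) - 43444)*(((14469 - 8423) - 15604) - 2640) = (sqrt(-1 - 95 + 53/(-95)) - 43444)*(((14469 - 8423) - 15604) - 2640) = (sqrt(-1 - 95 + 53*(-1/95)) - 43444)*((6046 - 15604) - 2640) = (sqrt(-1 - 95 - 53/95) - 43444)*(-9558 - 2640) = (sqrt(-9173/95) - 43444)*(-12198) = (I*sqrt(871435)/95 - 43444)*(-12198) = (-43444 + I*sqrt(871435)/95)*(-12198) = 529929912 - 642*I*sqrt(871435)/5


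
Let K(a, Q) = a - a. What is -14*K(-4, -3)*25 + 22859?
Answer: 22859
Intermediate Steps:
K(a, Q) = 0
-14*K(-4, -3)*25 + 22859 = -14*0*25 + 22859 = 0*25 + 22859 = 0 + 22859 = 22859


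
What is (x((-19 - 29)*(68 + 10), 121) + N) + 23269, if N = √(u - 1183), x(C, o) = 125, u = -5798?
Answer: 23394 + I*√6981 ≈ 23394.0 + 83.552*I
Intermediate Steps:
N = I*√6981 (N = √(-5798 - 1183) = √(-6981) = I*√6981 ≈ 83.552*I)
(x((-19 - 29)*(68 + 10), 121) + N) + 23269 = (125 + I*√6981) + 23269 = 23394 + I*√6981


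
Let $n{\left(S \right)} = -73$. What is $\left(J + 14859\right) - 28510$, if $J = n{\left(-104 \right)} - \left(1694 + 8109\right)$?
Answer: $-23527$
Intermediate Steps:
$J = -9876$ ($J = -73 - \left(1694 + 8109\right) = -73 - 9803 = -9876$)
$\left(J + 14859\right) - 28510 = \left(-9876 + 14859\right) - 28510 = 4983 - 28510 = -23527$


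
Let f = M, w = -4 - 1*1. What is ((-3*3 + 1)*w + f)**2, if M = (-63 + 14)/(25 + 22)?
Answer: 3352561/2209 ≈ 1517.7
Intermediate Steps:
M = -49/47 ≈ -1.0426
w = -5 (w = -4 - 1 = -5)
f = -49/47 ≈ -1.0426
((-3*3 + 1)*w + f)**2 = ((-3*3 + 1)*(-5) - 49/47)**2 = ((-9 + 1)*(-5) - 49/47)**2 = (-8*(-5) - 49/47)**2 = (40 - 49/47)**2 = (1831/47)**2 = 3352561/2209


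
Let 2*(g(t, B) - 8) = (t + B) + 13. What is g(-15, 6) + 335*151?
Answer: 50595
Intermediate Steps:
g(t, B) = 29/2 + B/2 + t/2 (g(t, B) = 8 + ((t + B) + 13)/2 = 8 + ((B + t) + 13)/2 = 8 + (13 + B + t)/2 = 8 + (13/2 + B/2 + t/2) = 29/2 + B/2 + t/2)
g(-15, 6) + 335*151 = (29/2 + (½)*6 + (½)*(-15)) + 335*151 = (29/2 + 3 - 15/2) + 50585 = 10 + 50585 = 50595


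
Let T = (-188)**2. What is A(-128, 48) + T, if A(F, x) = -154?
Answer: 35190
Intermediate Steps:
T = 35344
A(-128, 48) + T = -154 + 35344 = 35190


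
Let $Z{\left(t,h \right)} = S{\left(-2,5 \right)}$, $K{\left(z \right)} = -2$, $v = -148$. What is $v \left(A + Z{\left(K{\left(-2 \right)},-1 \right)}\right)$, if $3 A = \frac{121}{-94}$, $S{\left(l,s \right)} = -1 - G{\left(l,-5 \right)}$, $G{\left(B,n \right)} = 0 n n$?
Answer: $\frac{29822}{141} \approx 211.5$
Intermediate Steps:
$G{\left(B,n \right)} = 0$ ($G{\left(B,n \right)} = 0 n = 0$)
$S{\left(l,s \right)} = -1$ ($S{\left(l,s \right)} = -1 - 0 = -1 + 0 = -1$)
$Z{\left(t,h \right)} = -1$
$A = - \frac{121}{282}$ ($A = \frac{121 \frac{1}{-94}}{3} = \frac{121 \left(- \frac{1}{94}\right)}{3} = \frac{1}{3} \left(- \frac{121}{94}\right) = - \frac{121}{282} \approx -0.42908$)
$v \left(A + Z{\left(K{\left(-2 \right)},-1 \right)}\right) = - 148 \left(- \frac{121}{282} - 1\right) = \left(-148\right) \left(- \frac{403}{282}\right) = \frac{29822}{141}$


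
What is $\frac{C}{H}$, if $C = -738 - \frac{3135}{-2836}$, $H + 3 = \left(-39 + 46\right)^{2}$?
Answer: $- \frac{2089833}{130456} \approx -16.019$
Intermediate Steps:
$H = 46$ ($H = -3 + \left(-39 + 46\right)^{2} = -3 + 7^{2} = -3 + 49 = 46$)
$C = - \frac{2089833}{2836}$ ($C = -738 - 3135 \left(- \frac{1}{2836}\right) = -738 - - \frac{3135}{2836} = -738 + \frac{3135}{2836} = - \frac{2089833}{2836} \approx -736.89$)
$\frac{C}{H} = - \frac{2089833}{2836 \cdot 46} = \left(- \frac{2089833}{2836}\right) \frac{1}{46} = - \frac{2089833}{130456}$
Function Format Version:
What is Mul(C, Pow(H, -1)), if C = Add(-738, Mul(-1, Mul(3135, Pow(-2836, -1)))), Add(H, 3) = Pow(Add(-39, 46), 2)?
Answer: Rational(-2089833, 130456) ≈ -16.019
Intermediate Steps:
H = 46 (H = Add(-3, Pow(Add(-39, 46), 2)) = Add(-3, Pow(7, 2)) = Add(-3, 49) = 46)
C = Rational(-2089833, 2836) (C = Add(-738, Mul(-1, Mul(3135, Rational(-1, 2836)))) = Add(-738, Mul(-1, Rational(-3135, 2836))) = Add(-738, Rational(3135, 2836)) = Rational(-2089833, 2836) ≈ -736.89)
Mul(C, Pow(H, -1)) = Mul(Rational(-2089833, 2836), Pow(46, -1)) = Mul(Rational(-2089833, 2836), Rational(1, 46)) = Rational(-2089833, 130456)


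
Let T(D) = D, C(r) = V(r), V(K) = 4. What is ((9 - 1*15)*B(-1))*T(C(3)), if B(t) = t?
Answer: 24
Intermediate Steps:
C(r) = 4
((9 - 1*15)*B(-1))*T(C(3)) = ((9 - 1*15)*(-1))*4 = ((9 - 15)*(-1))*4 = -6*(-1)*4 = 6*4 = 24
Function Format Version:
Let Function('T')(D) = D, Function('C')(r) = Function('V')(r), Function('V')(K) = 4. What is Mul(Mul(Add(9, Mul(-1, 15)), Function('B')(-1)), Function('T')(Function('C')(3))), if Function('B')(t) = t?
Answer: 24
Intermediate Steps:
Function('C')(r) = 4
Mul(Mul(Add(9, Mul(-1, 15)), Function('B')(-1)), Function('T')(Function('C')(3))) = Mul(Mul(Add(9, Mul(-1, 15)), -1), 4) = Mul(Mul(Add(9, -15), -1), 4) = Mul(Mul(-6, -1), 4) = Mul(6, 4) = 24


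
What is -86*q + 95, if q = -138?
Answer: 11963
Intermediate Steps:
-86*q + 95 = -86*(-138) + 95 = 11868 + 95 = 11963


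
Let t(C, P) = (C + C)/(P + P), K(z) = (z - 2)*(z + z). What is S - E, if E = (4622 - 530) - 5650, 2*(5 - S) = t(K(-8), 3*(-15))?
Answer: 14083/9 ≈ 1564.8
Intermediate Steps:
K(z) = 2*z*(-2 + z) (K(z) = (-2 + z)*(2*z) = 2*z*(-2 + z))
t(C, P) = C/P (t(C, P) = (2*C)/((2*P)) = (2*C)*(1/(2*P)) = C/P)
S = 61/9 (S = 5 - 2*(-8)*(-2 - 8)/(2*(3*(-15))) = 5 - 2*(-8)*(-10)/(2*(-45)) = 5 - 80*(-1)/45 = 5 - ½*(-32/9) = 5 + 16/9 = 61/9 ≈ 6.7778)
E = -1558 (E = 4092 - 5650 = -1558)
S - E = 61/9 - 1*(-1558) = 61/9 + 1558 = 14083/9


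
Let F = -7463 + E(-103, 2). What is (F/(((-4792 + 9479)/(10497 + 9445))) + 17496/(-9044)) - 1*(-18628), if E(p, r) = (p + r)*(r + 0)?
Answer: -148219993372/10597307 ≈ -13987.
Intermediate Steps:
E(p, r) = r*(p + r) (E(p, r) = (p + r)*r = r*(p + r))
F = -7665 (F = -7463 + 2*(-103 + 2) = -7463 + 2*(-101) = -7463 - 202 = -7665)
(F/(((-4792 + 9479)/(10497 + 9445))) + 17496/(-9044)) - 1*(-18628) = (-7665*(10497 + 9445)/(-4792 + 9479) + 17496/(-9044)) - 1*(-18628) = (-7665/(4687/19942) + 17496*(-1/9044)) + 18628 = (-7665/(4687*(1/19942)) - 4374/2261) + 18628 = (-7665/4687/19942 - 4374/2261) + 18628 = (-7665*19942/4687 - 4374/2261) + 18628 = (-152855430/4687 - 4374/2261) + 18628 = -345626628168/10597307 + 18628 = -148219993372/10597307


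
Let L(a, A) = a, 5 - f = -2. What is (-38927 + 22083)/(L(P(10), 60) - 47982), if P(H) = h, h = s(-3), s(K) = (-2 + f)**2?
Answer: 16844/47957 ≈ 0.35123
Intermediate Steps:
f = 7 (f = 5 - 1*(-2) = 5 + 2 = 7)
s(K) = 25 (s(K) = (-2 + 7)**2 = 5**2 = 25)
h = 25
P(H) = 25
(-38927 + 22083)/(L(P(10), 60) - 47982) = (-38927 + 22083)/(25 - 47982) = -16844/(-47957) = -16844*(-1/47957) = 16844/47957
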